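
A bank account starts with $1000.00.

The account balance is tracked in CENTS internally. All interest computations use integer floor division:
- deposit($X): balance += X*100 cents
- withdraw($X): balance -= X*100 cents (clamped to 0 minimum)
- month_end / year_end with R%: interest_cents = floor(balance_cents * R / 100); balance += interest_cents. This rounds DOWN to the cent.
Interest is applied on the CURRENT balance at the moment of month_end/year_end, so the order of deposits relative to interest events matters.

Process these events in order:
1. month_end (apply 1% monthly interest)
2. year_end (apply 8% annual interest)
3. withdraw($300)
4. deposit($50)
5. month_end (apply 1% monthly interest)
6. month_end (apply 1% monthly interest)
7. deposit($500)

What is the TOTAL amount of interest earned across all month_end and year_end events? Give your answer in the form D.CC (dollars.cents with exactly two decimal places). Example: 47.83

After 1 (month_end (apply 1% monthly interest)): balance=$1010.00 total_interest=$10.00
After 2 (year_end (apply 8% annual interest)): balance=$1090.80 total_interest=$90.80
After 3 (withdraw($300)): balance=$790.80 total_interest=$90.80
After 4 (deposit($50)): balance=$840.80 total_interest=$90.80
After 5 (month_end (apply 1% monthly interest)): balance=$849.20 total_interest=$99.20
After 6 (month_end (apply 1% monthly interest)): balance=$857.69 total_interest=$107.69
After 7 (deposit($500)): balance=$1357.69 total_interest=$107.69

Answer: 107.69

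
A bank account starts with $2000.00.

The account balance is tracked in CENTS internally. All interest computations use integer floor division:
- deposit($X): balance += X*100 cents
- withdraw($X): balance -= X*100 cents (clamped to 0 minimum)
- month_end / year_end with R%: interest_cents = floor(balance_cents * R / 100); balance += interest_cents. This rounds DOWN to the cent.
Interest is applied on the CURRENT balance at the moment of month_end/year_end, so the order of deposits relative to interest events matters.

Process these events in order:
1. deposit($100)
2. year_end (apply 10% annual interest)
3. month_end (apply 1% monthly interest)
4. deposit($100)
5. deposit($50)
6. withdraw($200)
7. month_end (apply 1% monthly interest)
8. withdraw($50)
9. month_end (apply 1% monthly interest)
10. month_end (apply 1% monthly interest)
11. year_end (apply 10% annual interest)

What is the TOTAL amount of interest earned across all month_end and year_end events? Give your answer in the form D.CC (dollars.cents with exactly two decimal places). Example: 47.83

After 1 (deposit($100)): balance=$2100.00 total_interest=$0.00
After 2 (year_end (apply 10% annual interest)): balance=$2310.00 total_interest=$210.00
After 3 (month_end (apply 1% monthly interest)): balance=$2333.10 total_interest=$233.10
After 4 (deposit($100)): balance=$2433.10 total_interest=$233.10
After 5 (deposit($50)): balance=$2483.10 total_interest=$233.10
After 6 (withdraw($200)): balance=$2283.10 total_interest=$233.10
After 7 (month_end (apply 1% monthly interest)): balance=$2305.93 total_interest=$255.93
After 8 (withdraw($50)): balance=$2255.93 total_interest=$255.93
After 9 (month_end (apply 1% monthly interest)): balance=$2278.48 total_interest=$278.48
After 10 (month_end (apply 1% monthly interest)): balance=$2301.26 total_interest=$301.26
After 11 (year_end (apply 10% annual interest)): balance=$2531.38 total_interest=$531.38

Answer: 531.38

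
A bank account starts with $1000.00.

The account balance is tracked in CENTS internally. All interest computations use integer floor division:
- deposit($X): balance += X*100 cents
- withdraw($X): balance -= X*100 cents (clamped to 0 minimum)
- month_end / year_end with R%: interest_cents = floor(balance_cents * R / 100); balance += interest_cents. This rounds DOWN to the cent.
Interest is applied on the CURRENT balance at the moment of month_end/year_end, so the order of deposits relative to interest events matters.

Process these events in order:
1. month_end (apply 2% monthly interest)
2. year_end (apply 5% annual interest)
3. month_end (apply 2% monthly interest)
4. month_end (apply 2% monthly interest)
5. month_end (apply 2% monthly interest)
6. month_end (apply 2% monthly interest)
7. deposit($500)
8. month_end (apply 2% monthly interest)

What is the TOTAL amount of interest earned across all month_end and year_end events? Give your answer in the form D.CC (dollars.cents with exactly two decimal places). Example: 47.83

After 1 (month_end (apply 2% monthly interest)): balance=$1020.00 total_interest=$20.00
After 2 (year_end (apply 5% annual interest)): balance=$1071.00 total_interest=$71.00
After 3 (month_end (apply 2% monthly interest)): balance=$1092.42 total_interest=$92.42
After 4 (month_end (apply 2% monthly interest)): balance=$1114.26 total_interest=$114.26
After 5 (month_end (apply 2% monthly interest)): balance=$1136.54 total_interest=$136.54
After 6 (month_end (apply 2% monthly interest)): balance=$1159.27 total_interest=$159.27
After 7 (deposit($500)): balance=$1659.27 total_interest=$159.27
After 8 (month_end (apply 2% monthly interest)): balance=$1692.45 total_interest=$192.45

Answer: 192.45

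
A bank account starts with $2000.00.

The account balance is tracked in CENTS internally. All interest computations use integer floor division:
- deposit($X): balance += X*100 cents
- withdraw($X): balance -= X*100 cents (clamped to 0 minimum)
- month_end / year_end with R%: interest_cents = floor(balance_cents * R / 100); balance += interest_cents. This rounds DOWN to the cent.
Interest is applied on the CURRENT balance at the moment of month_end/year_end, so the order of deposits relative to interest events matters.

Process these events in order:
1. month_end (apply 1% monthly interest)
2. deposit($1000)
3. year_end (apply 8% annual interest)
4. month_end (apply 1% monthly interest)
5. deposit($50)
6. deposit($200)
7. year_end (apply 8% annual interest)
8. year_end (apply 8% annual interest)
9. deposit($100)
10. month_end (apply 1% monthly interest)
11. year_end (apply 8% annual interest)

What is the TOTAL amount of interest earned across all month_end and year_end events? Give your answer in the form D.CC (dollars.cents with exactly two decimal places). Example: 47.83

Answer: 1268.38

Derivation:
After 1 (month_end (apply 1% monthly interest)): balance=$2020.00 total_interest=$20.00
After 2 (deposit($1000)): balance=$3020.00 total_interest=$20.00
After 3 (year_end (apply 8% annual interest)): balance=$3261.60 total_interest=$261.60
After 4 (month_end (apply 1% monthly interest)): balance=$3294.21 total_interest=$294.21
After 5 (deposit($50)): balance=$3344.21 total_interest=$294.21
After 6 (deposit($200)): balance=$3544.21 total_interest=$294.21
After 7 (year_end (apply 8% annual interest)): balance=$3827.74 total_interest=$577.74
After 8 (year_end (apply 8% annual interest)): balance=$4133.95 total_interest=$883.95
After 9 (deposit($100)): balance=$4233.95 total_interest=$883.95
After 10 (month_end (apply 1% monthly interest)): balance=$4276.28 total_interest=$926.28
After 11 (year_end (apply 8% annual interest)): balance=$4618.38 total_interest=$1268.38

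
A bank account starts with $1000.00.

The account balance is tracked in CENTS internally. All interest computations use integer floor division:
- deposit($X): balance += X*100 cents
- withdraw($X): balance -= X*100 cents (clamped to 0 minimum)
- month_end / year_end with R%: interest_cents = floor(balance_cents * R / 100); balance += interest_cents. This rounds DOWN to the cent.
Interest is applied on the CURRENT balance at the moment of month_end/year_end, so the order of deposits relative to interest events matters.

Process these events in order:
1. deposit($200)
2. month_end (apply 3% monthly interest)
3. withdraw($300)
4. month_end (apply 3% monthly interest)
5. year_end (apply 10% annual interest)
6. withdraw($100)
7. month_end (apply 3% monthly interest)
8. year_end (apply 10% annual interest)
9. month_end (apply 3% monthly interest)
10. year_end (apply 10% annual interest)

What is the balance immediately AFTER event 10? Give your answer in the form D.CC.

Answer: 1232.93

Derivation:
After 1 (deposit($200)): balance=$1200.00 total_interest=$0.00
After 2 (month_end (apply 3% monthly interest)): balance=$1236.00 total_interest=$36.00
After 3 (withdraw($300)): balance=$936.00 total_interest=$36.00
After 4 (month_end (apply 3% monthly interest)): balance=$964.08 total_interest=$64.08
After 5 (year_end (apply 10% annual interest)): balance=$1060.48 total_interest=$160.48
After 6 (withdraw($100)): balance=$960.48 total_interest=$160.48
After 7 (month_end (apply 3% monthly interest)): balance=$989.29 total_interest=$189.29
After 8 (year_end (apply 10% annual interest)): balance=$1088.21 total_interest=$288.21
After 9 (month_end (apply 3% monthly interest)): balance=$1120.85 total_interest=$320.85
After 10 (year_end (apply 10% annual interest)): balance=$1232.93 total_interest=$432.93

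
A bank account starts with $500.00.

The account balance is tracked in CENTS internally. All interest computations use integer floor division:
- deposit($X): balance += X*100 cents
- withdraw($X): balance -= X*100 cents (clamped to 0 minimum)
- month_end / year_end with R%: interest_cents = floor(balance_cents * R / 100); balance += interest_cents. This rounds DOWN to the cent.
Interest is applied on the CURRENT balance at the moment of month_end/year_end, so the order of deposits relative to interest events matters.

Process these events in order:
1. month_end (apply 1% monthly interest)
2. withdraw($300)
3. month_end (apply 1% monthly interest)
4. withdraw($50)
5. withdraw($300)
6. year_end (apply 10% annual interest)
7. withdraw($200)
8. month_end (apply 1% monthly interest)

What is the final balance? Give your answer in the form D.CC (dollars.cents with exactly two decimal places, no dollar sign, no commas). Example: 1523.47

After 1 (month_end (apply 1% monthly interest)): balance=$505.00 total_interest=$5.00
After 2 (withdraw($300)): balance=$205.00 total_interest=$5.00
After 3 (month_end (apply 1% monthly interest)): balance=$207.05 total_interest=$7.05
After 4 (withdraw($50)): balance=$157.05 total_interest=$7.05
After 5 (withdraw($300)): balance=$0.00 total_interest=$7.05
After 6 (year_end (apply 10% annual interest)): balance=$0.00 total_interest=$7.05
After 7 (withdraw($200)): balance=$0.00 total_interest=$7.05
After 8 (month_end (apply 1% monthly interest)): balance=$0.00 total_interest=$7.05

Answer: 0.00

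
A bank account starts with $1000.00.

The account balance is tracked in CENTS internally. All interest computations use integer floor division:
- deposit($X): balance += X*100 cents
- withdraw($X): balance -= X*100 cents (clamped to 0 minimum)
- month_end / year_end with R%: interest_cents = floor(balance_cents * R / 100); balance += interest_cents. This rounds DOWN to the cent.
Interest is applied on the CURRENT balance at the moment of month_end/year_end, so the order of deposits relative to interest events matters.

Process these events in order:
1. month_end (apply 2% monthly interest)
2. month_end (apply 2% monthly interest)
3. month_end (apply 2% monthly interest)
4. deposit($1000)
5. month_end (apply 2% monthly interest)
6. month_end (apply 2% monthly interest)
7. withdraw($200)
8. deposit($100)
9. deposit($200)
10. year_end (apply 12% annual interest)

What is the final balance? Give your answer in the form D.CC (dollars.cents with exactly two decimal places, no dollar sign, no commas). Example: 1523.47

Answer: 2513.79

Derivation:
After 1 (month_end (apply 2% monthly interest)): balance=$1020.00 total_interest=$20.00
After 2 (month_end (apply 2% monthly interest)): balance=$1040.40 total_interest=$40.40
After 3 (month_end (apply 2% monthly interest)): balance=$1061.20 total_interest=$61.20
After 4 (deposit($1000)): balance=$2061.20 total_interest=$61.20
After 5 (month_end (apply 2% monthly interest)): balance=$2102.42 total_interest=$102.42
After 6 (month_end (apply 2% monthly interest)): balance=$2144.46 total_interest=$144.46
After 7 (withdraw($200)): balance=$1944.46 total_interest=$144.46
After 8 (deposit($100)): balance=$2044.46 total_interest=$144.46
After 9 (deposit($200)): balance=$2244.46 total_interest=$144.46
After 10 (year_end (apply 12% annual interest)): balance=$2513.79 total_interest=$413.79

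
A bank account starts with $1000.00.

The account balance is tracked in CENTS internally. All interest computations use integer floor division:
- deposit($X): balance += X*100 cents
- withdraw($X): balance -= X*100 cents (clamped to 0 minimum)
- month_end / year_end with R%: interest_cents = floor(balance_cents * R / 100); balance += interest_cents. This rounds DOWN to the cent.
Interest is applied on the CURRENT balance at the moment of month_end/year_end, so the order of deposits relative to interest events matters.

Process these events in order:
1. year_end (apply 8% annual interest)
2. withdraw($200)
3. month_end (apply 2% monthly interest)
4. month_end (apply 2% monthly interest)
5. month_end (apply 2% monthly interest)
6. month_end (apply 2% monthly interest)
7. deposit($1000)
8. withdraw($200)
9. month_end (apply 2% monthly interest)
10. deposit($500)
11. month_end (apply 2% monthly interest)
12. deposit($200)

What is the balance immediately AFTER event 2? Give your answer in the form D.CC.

After 1 (year_end (apply 8% annual interest)): balance=$1080.00 total_interest=$80.00
After 2 (withdraw($200)): balance=$880.00 total_interest=$80.00

Answer: 880.00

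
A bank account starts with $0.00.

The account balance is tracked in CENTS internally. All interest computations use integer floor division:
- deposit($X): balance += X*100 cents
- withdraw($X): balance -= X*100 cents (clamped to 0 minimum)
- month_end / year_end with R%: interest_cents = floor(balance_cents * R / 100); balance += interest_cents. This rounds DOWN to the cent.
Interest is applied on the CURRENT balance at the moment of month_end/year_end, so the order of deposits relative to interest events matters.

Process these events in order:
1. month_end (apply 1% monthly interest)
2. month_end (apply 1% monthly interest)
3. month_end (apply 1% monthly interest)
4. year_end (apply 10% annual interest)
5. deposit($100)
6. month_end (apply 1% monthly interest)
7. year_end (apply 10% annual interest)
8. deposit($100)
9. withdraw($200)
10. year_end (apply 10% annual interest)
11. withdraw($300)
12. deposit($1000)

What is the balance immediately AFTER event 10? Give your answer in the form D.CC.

Answer: 12.21

Derivation:
After 1 (month_end (apply 1% monthly interest)): balance=$0.00 total_interest=$0.00
After 2 (month_end (apply 1% monthly interest)): balance=$0.00 total_interest=$0.00
After 3 (month_end (apply 1% monthly interest)): balance=$0.00 total_interest=$0.00
After 4 (year_end (apply 10% annual interest)): balance=$0.00 total_interest=$0.00
After 5 (deposit($100)): balance=$100.00 total_interest=$0.00
After 6 (month_end (apply 1% monthly interest)): balance=$101.00 total_interest=$1.00
After 7 (year_end (apply 10% annual interest)): balance=$111.10 total_interest=$11.10
After 8 (deposit($100)): balance=$211.10 total_interest=$11.10
After 9 (withdraw($200)): balance=$11.10 total_interest=$11.10
After 10 (year_end (apply 10% annual interest)): balance=$12.21 total_interest=$12.21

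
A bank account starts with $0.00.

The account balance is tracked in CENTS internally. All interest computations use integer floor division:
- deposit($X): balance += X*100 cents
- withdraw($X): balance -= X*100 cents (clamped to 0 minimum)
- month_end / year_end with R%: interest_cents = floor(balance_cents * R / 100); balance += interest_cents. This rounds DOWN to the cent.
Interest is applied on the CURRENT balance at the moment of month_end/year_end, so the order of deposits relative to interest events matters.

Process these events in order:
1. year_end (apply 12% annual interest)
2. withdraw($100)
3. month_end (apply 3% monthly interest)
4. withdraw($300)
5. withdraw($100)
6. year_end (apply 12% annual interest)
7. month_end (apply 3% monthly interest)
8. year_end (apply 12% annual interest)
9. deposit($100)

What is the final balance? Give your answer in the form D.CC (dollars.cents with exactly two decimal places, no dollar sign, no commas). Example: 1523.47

After 1 (year_end (apply 12% annual interest)): balance=$0.00 total_interest=$0.00
After 2 (withdraw($100)): balance=$0.00 total_interest=$0.00
After 3 (month_end (apply 3% monthly interest)): balance=$0.00 total_interest=$0.00
After 4 (withdraw($300)): balance=$0.00 total_interest=$0.00
After 5 (withdraw($100)): balance=$0.00 total_interest=$0.00
After 6 (year_end (apply 12% annual interest)): balance=$0.00 total_interest=$0.00
After 7 (month_end (apply 3% monthly interest)): balance=$0.00 total_interest=$0.00
After 8 (year_end (apply 12% annual interest)): balance=$0.00 total_interest=$0.00
After 9 (deposit($100)): balance=$100.00 total_interest=$0.00

Answer: 100.00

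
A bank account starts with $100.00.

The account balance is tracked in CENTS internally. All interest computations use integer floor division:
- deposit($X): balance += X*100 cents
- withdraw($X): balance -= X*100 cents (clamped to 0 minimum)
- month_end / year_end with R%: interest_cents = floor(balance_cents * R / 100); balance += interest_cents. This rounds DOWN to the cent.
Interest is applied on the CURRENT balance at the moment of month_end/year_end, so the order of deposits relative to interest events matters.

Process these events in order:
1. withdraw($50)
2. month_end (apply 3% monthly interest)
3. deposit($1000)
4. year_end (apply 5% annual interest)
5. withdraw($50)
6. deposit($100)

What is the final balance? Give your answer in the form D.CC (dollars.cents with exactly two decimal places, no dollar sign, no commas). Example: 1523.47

Answer: 1154.07

Derivation:
After 1 (withdraw($50)): balance=$50.00 total_interest=$0.00
After 2 (month_end (apply 3% monthly interest)): balance=$51.50 total_interest=$1.50
After 3 (deposit($1000)): balance=$1051.50 total_interest=$1.50
After 4 (year_end (apply 5% annual interest)): balance=$1104.07 total_interest=$54.07
After 5 (withdraw($50)): balance=$1054.07 total_interest=$54.07
After 6 (deposit($100)): balance=$1154.07 total_interest=$54.07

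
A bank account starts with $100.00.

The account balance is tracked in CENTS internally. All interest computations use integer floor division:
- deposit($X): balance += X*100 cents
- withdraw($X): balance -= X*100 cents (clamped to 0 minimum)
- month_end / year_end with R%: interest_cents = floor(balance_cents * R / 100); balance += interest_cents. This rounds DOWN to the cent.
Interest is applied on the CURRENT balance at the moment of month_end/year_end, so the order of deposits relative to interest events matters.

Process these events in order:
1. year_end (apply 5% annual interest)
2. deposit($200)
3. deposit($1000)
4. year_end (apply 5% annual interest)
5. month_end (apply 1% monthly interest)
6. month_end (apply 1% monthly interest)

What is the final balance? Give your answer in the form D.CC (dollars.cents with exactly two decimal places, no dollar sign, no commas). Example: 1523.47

After 1 (year_end (apply 5% annual interest)): balance=$105.00 total_interest=$5.00
After 2 (deposit($200)): balance=$305.00 total_interest=$5.00
After 3 (deposit($1000)): balance=$1305.00 total_interest=$5.00
After 4 (year_end (apply 5% annual interest)): balance=$1370.25 total_interest=$70.25
After 5 (month_end (apply 1% monthly interest)): balance=$1383.95 total_interest=$83.95
After 6 (month_end (apply 1% monthly interest)): balance=$1397.78 total_interest=$97.78

Answer: 1397.78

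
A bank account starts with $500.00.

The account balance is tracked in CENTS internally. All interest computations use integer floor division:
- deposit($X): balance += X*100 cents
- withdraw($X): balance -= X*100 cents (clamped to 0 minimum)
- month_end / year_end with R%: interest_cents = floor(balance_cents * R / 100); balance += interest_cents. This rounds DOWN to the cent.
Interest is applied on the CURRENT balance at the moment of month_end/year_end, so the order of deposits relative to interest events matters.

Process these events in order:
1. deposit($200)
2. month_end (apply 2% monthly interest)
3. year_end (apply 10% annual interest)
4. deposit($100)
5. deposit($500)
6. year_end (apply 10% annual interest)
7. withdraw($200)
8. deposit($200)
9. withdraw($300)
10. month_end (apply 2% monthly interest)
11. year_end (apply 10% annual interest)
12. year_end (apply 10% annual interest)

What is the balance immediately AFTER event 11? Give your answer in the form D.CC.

After 1 (deposit($200)): balance=$700.00 total_interest=$0.00
After 2 (month_end (apply 2% monthly interest)): balance=$714.00 total_interest=$14.00
After 3 (year_end (apply 10% annual interest)): balance=$785.40 total_interest=$85.40
After 4 (deposit($100)): balance=$885.40 total_interest=$85.40
After 5 (deposit($500)): balance=$1385.40 total_interest=$85.40
After 6 (year_end (apply 10% annual interest)): balance=$1523.94 total_interest=$223.94
After 7 (withdraw($200)): balance=$1323.94 total_interest=$223.94
After 8 (deposit($200)): balance=$1523.94 total_interest=$223.94
After 9 (withdraw($300)): balance=$1223.94 total_interest=$223.94
After 10 (month_end (apply 2% monthly interest)): balance=$1248.41 total_interest=$248.41
After 11 (year_end (apply 10% annual interest)): balance=$1373.25 total_interest=$373.25

Answer: 1373.25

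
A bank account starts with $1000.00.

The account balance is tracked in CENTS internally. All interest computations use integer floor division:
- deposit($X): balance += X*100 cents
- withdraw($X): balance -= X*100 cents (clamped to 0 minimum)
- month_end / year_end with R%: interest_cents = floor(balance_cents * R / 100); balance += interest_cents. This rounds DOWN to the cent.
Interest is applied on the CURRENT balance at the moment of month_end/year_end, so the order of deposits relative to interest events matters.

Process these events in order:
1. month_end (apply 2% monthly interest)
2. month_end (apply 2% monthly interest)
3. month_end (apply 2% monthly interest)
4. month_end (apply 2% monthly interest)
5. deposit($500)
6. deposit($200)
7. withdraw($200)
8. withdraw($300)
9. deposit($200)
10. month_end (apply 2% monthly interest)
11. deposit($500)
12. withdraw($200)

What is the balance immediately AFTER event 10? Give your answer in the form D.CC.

After 1 (month_end (apply 2% monthly interest)): balance=$1020.00 total_interest=$20.00
After 2 (month_end (apply 2% monthly interest)): balance=$1040.40 total_interest=$40.40
After 3 (month_end (apply 2% monthly interest)): balance=$1061.20 total_interest=$61.20
After 4 (month_end (apply 2% monthly interest)): balance=$1082.42 total_interest=$82.42
After 5 (deposit($500)): balance=$1582.42 total_interest=$82.42
After 6 (deposit($200)): balance=$1782.42 total_interest=$82.42
After 7 (withdraw($200)): balance=$1582.42 total_interest=$82.42
After 8 (withdraw($300)): balance=$1282.42 total_interest=$82.42
After 9 (deposit($200)): balance=$1482.42 total_interest=$82.42
After 10 (month_end (apply 2% monthly interest)): balance=$1512.06 total_interest=$112.06

Answer: 1512.06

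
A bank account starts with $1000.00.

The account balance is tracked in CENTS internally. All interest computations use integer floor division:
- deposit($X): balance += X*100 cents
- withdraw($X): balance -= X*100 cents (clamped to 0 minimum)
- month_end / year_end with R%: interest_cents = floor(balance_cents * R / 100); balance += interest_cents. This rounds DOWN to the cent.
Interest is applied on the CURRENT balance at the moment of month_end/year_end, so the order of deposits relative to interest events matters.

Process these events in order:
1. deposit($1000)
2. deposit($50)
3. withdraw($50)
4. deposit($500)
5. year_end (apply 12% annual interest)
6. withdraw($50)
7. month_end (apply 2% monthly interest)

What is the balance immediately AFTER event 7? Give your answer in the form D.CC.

After 1 (deposit($1000)): balance=$2000.00 total_interest=$0.00
After 2 (deposit($50)): balance=$2050.00 total_interest=$0.00
After 3 (withdraw($50)): balance=$2000.00 total_interest=$0.00
After 4 (deposit($500)): balance=$2500.00 total_interest=$0.00
After 5 (year_end (apply 12% annual interest)): balance=$2800.00 total_interest=$300.00
After 6 (withdraw($50)): balance=$2750.00 total_interest=$300.00
After 7 (month_end (apply 2% monthly interest)): balance=$2805.00 total_interest=$355.00

Answer: 2805.00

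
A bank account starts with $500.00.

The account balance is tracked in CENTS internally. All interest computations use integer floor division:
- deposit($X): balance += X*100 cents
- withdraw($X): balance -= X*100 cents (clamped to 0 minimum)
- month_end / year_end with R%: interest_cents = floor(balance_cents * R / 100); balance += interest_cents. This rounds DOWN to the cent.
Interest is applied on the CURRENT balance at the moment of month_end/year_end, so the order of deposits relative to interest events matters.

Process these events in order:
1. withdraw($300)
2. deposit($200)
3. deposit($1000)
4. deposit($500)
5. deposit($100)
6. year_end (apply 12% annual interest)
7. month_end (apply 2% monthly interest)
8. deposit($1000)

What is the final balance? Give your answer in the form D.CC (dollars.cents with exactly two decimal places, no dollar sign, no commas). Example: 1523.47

Answer: 3284.80

Derivation:
After 1 (withdraw($300)): balance=$200.00 total_interest=$0.00
After 2 (deposit($200)): balance=$400.00 total_interest=$0.00
After 3 (deposit($1000)): balance=$1400.00 total_interest=$0.00
After 4 (deposit($500)): balance=$1900.00 total_interest=$0.00
After 5 (deposit($100)): balance=$2000.00 total_interest=$0.00
After 6 (year_end (apply 12% annual interest)): balance=$2240.00 total_interest=$240.00
After 7 (month_end (apply 2% monthly interest)): balance=$2284.80 total_interest=$284.80
After 8 (deposit($1000)): balance=$3284.80 total_interest=$284.80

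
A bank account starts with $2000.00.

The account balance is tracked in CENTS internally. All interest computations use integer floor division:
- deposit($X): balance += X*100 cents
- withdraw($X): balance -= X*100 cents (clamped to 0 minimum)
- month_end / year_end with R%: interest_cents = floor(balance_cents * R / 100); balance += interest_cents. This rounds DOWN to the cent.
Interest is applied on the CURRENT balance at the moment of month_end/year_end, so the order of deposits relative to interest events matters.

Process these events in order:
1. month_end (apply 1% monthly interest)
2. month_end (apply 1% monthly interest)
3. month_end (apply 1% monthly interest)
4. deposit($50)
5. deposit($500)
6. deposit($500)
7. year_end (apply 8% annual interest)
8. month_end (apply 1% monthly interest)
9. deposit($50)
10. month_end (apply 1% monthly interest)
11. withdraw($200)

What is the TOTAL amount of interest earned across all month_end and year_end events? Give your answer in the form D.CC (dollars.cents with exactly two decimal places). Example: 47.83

After 1 (month_end (apply 1% monthly interest)): balance=$2020.00 total_interest=$20.00
After 2 (month_end (apply 1% monthly interest)): balance=$2040.20 total_interest=$40.20
After 3 (month_end (apply 1% monthly interest)): balance=$2060.60 total_interest=$60.60
After 4 (deposit($50)): balance=$2110.60 total_interest=$60.60
After 5 (deposit($500)): balance=$2610.60 total_interest=$60.60
After 6 (deposit($500)): balance=$3110.60 total_interest=$60.60
After 7 (year_end (apply 8% annual interest)): balance=$3359.44 total_interest=$309.44
After 8 (month_end (apply 1% monthly interest)): balance=$3393.03 total_interest=$343.03
After 9 (deposit($50)): balance=$3443.03 total_interest=$343.03
After 10 (month_end (apply 1% monthly interest)): balance=$3477.46 total_interest=$377.46
After 11 (withdraw($200)): balance=$3277.46 total_interest=$377.46

Answer: 377.46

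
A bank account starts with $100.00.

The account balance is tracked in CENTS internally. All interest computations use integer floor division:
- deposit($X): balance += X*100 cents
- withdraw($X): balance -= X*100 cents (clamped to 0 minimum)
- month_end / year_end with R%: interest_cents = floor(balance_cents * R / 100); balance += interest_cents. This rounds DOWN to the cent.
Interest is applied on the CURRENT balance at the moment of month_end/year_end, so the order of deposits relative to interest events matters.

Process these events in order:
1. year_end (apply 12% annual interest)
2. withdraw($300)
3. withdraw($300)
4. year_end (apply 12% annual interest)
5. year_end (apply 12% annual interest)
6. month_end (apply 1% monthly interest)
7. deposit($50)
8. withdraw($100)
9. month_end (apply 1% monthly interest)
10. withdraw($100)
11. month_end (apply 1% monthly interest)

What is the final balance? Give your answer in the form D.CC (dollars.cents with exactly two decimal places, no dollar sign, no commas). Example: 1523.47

Answer: 0.00

Derivation:
After 1 (year_end (apply 12% annual interest)): balance=$112.00 total_interest=$12.00
After 2 (withdraw($300)): balance=$0.00 total_interest=$12.00
After 3 (withdraw($300)): balance=$0.00 total_interest=$12.00
After 4 (year_end (apply 12% annual interest)): balance=$0.00 total_interest=$12.00
After 5 (year_end (apply 12% annual interest)): balance=$0.00 total_interest=$12.00
After 6 (month_end (apply 1% monthly interest)): balance=$0.00 total_interest=$12.00
After 7 (deposit($50)): balance=$50.00 total_interest=$12.00
After 8 (withdraw($100)): balance=$0.00 total_interest=$12.00
After 9 (month_end (apply 1% monthly interest)): balance=$0.00 total_interest=$12.00
After 10 (withdraw($100)): balance=$0.00 total_interest=$12.00
After 11 (month_end (apply 1% monthly interest)): balance=$0.00 total_interest=$12.00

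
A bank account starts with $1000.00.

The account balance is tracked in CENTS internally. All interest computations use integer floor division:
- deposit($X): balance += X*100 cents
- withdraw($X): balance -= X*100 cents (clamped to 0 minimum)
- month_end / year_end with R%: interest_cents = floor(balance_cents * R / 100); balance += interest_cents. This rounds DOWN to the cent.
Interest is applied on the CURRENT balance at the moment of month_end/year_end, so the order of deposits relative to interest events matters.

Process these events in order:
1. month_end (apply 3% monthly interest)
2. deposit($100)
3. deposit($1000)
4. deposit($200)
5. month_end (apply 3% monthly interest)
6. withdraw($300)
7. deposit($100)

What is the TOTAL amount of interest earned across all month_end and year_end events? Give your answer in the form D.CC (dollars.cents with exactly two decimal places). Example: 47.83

Answer: 99.90

Derivation:
After 1 (month_end (apply 3% monthly interest)): balance=$1030.00 total_interest=$30.00
After 2 (deposit($100)): balance=$1130.00 total_interest=$30.00
After 3 (deposit($1000)): balance=$2130.00 total_interest=$30.00
After 4 (deposit($200)): balance=$2330.00 total_interest=$30.00
After 5 (month_end (apply 3% monthly interest)): balance=$2399.90 total_interest=$99.90
After 6 (withdraw($300)): balance=$2099.90 total_interest=$99.90
After 7 (deposit($100)): balance=$2199.90 total_interest=$99.90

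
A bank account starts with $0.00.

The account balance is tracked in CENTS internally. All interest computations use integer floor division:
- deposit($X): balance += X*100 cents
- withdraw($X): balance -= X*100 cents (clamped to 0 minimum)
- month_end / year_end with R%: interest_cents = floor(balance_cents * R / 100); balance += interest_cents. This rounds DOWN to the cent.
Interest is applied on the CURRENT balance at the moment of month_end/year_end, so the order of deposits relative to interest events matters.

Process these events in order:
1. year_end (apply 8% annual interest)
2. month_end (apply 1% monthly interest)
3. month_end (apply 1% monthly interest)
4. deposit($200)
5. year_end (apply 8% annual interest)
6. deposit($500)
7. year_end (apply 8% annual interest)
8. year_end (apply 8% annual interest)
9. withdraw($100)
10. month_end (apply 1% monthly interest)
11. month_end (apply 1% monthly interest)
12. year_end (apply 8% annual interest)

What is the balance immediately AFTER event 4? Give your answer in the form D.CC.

After 1 (year_end (apply 8% annual interest)): balance=$0.00 total_interest=$0.00
After 2 (month_end (apply 1% monthly interest)): balance=$0.00 total_interest=$0.00
After 3 (month_end (apply 1% monthly interest)): balance=$0.00 total_interest=$0.00
After 4 (deposit($200)): balance=$200.00 total_interest=$0.00

Answer: 200.00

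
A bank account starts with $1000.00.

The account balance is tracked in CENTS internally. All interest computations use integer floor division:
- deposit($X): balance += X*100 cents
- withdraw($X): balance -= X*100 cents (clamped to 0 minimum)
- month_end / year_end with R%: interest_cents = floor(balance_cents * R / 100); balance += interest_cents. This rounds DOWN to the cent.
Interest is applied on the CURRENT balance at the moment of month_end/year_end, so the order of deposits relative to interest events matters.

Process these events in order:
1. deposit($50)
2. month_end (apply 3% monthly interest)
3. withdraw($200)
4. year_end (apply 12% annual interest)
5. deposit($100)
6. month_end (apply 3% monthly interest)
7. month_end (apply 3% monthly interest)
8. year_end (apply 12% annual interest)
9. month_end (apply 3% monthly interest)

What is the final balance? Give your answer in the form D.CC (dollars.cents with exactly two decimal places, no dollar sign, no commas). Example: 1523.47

Answer: 1330.64

Derivation:
After 1 (deposit($50)): balance=$1050.00 total_interest=$0.00
After 2 (month_end (apply 3% monthly interest)): balance=$1081.50 total_interest=$31.50
After 3 (withdraw($200)): balance=$881.50 total_interest=$31.50
After 4 (year_end (apply 12% annual interest)): balance=$987.28 total_interest=$137.28
After 5 (deposit($100)): balance=$1087.28 total_interest=$137.28
After 6 (month_end (apply 3% monthly interest)): balance=$1119.89 total_interest=$169.89
After 7 (month_end (apply 3% monthly interest)): balance=$1153.48 total_interest=$203.48
After 8 (year_end (apply 12% annual interest)): balance=$1291.89 total_interest=$341.89
After 9 (month_end (apply 3% monthly interest)): balance=$1330.64 total_interest=$380.64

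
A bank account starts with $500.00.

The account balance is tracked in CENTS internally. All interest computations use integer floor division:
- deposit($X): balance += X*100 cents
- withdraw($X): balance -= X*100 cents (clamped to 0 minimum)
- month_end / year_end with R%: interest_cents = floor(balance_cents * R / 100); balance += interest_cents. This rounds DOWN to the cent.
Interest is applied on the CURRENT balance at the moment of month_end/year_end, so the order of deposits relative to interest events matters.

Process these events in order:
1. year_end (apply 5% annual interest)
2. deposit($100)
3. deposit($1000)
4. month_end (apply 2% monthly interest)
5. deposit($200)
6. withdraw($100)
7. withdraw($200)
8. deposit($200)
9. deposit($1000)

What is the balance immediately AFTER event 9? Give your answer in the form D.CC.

Answer: 2757.50

Derivation:
After 1 (year_end (apply 5% annual interest)): balance=$525.00 total_interest=$25.00
After 2 (deposit($100)): balance=$625.00 total_interest=$25.00
After 3 (deposit($1000)): balance=$1625.00 total_interest=$25.00
After 4 (month_end (apply 2% monthly interest)): balance=$1657.50 total_interest=$57.50
After 5 (deposit($200)): balance=$1857.50 total_interest=$57.50
After 6 (withdraw($100)): balance=$1757.50 total_interest=$57.50
After 7 (withdraw($200)): balance=$1557.50 total_interest=$57.50
After 8 (deposit($200)): balance=$1757.50 total_interest=$57.50
After 9 (deposit($1000)): balance=$2757.50 total_interest=$57.50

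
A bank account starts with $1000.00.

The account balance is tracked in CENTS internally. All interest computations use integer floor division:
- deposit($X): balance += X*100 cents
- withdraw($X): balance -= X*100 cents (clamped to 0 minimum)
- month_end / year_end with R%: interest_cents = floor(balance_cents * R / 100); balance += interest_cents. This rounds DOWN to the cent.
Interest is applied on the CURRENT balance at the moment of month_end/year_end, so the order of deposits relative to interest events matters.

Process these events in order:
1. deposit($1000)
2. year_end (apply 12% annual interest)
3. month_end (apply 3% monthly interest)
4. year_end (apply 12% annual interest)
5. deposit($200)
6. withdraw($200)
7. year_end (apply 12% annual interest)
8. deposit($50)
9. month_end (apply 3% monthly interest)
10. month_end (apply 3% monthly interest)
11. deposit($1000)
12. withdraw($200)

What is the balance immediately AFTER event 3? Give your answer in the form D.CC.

After 1 (deposit($1000)): balance=$2000.00 total_interest=$0.00
After 2 (year_end (apply 12% annual interest)): balance=$2240.00 total_interest=$240.00
After 3 (month_end (apply 3% monthly interest)): balance=$2307.20 total_interest=$307.20

Answer: 2307.20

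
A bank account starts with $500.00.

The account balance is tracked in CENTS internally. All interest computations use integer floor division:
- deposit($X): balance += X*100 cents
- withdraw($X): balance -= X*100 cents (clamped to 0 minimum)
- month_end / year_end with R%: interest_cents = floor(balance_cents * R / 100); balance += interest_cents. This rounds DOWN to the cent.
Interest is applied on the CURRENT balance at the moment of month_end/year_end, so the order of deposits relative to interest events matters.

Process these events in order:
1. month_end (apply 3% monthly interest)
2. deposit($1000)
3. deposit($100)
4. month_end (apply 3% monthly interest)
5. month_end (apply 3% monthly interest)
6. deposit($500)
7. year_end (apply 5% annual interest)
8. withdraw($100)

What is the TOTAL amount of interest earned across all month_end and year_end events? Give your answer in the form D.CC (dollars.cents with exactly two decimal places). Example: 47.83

Answer: 224.01

Derivation:
After 1 (month_end (apply 3% monthly interest)): balance=$515.00 total_interest=$15.00
After 2 (deposit($1000)): balance=$1515.00 total_interest=$15.00
After 3 (deposit($100)): balance=$1615.00 total_interest=$15.00
After 4 (month_end (apply 3% monthly interest)): balance=$1663.45 total_interest=$63.45
After 5 (month_end (apply 3% monthly interest)): balance=$1713.35 total_interest=$113.35
After 6 (deposit($500)): balance=$2213.35 total_interest=$113.35
After 7 (year_end (apply 5% annual interest)): balance=$2324.01 total_interest=$224.01
After 8 (withdraw($100)): balance=$2224.01 total_interest=$224.01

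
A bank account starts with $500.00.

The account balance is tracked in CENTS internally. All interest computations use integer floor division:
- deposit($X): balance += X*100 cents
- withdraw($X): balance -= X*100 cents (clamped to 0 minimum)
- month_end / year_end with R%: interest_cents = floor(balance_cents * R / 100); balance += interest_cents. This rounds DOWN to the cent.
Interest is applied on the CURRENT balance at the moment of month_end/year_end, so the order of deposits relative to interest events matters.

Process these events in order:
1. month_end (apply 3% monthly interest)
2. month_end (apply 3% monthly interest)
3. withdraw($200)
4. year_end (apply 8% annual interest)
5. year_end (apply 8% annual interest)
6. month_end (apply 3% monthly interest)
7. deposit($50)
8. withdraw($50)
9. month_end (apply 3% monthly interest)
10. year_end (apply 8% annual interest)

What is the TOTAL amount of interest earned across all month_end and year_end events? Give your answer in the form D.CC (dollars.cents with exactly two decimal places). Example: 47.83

After 1 (month_end (apply 3% monthly interest)): balance=$515.00 total_interest=$15.00
After 2 (month_end (apply 3% monthly interest)): balance=$530.45 total_interest=$30.45
After 3 (withdraw($200)): balance=$330.45 total_interest=$30.45
After 4 (year_end (apply 8% annual interest)): balance=$356.88 total_interest=$56.88
After 5 (year_end (apply 8% annual interest)): balance=$385.43 total_interest=$85.43
After 6 (month_end (apply 3% monthly interest)): balance=$396.99 total_interest=$96.99
After 7 (deposit($50)): balance=$446.99 total_interest=$96.99
After 8 (withdraw($50)): balance=$396.99 total_interest=$96.99
After 9 (month_end (apply 3% monthly interest)): balance=$408.89 total_interest=$108.89
After 10 (year_end (apply 8% annual interest)): balance=$441.60 total_interest=$141.60

Answer: 141.60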